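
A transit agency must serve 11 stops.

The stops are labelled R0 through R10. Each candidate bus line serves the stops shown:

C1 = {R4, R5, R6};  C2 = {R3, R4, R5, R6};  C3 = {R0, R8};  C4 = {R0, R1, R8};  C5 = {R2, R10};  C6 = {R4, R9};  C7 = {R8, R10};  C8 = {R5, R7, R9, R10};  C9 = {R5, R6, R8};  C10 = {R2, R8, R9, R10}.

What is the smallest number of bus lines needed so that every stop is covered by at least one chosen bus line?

C2 and C4 and C8 and C10 together: C2 ∪ C4 ∪ C8 ∪ C10 = {R0, R1, R2, R3, R4, R5, R6, R7, R8, R9, R10} — every stop is covered.
Only C8 contains R7, so C8 is forced; the remaining 7 stops need at least 3 more bus lines (each remaining bus line adds at most 3) — so at least 4 bus lines are needed, and 4 is optimal.

4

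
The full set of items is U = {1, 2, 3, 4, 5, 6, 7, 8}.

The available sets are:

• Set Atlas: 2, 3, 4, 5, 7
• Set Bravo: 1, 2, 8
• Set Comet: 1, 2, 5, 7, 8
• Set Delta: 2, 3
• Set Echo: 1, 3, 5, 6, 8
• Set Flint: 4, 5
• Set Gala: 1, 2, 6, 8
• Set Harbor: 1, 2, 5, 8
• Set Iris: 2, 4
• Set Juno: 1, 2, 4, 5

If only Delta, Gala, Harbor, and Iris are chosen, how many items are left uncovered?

Union of Delta, Gala, Harbor, Iris = {1, 2, 3, 4, 5, 6, 8}.
Not covered: 7 — 1 item.

1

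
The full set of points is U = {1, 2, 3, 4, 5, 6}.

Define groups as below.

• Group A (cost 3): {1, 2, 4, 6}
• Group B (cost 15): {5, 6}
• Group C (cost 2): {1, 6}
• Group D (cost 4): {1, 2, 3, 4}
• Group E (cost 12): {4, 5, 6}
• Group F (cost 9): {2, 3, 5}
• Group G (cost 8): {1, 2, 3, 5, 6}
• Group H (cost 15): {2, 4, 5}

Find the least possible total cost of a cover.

A, G together cover every point (A ∪ G = {1, 2, 3, 4, 5, 6}); total cost 3 + 8 = 11.
The greedy pick A, D, G costs 15; no covering selection beats 11.

11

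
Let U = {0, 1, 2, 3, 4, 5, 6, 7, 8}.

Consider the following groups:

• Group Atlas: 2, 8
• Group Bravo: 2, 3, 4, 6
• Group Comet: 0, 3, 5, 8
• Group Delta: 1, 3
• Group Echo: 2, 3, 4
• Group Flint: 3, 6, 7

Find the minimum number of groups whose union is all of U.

Take {Comet, Delta, Echo, Flint}. Their union is {0, 1, 2, 3, 4, 5, 6, 7, 8}, which is all 9 points.
Only Delta contains 1, so Delta is forced; the remaining 7 points need at least 3 more groups (each remaining group adds at most 3) — so at least 4 groups are needed, and 4 is optimal.

4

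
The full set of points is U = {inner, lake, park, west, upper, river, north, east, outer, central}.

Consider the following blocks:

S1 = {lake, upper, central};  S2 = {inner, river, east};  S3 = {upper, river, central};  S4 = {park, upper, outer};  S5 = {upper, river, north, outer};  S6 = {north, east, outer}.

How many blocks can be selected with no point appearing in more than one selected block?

2

S1, S2 are pairwise disjoint (S1={lake,upper,central}; S2={inner,river,east}).
Every remaining block overlaps one of these, and no 3 of the listed blocks are pairwise disjoint, so 2 is the maximum.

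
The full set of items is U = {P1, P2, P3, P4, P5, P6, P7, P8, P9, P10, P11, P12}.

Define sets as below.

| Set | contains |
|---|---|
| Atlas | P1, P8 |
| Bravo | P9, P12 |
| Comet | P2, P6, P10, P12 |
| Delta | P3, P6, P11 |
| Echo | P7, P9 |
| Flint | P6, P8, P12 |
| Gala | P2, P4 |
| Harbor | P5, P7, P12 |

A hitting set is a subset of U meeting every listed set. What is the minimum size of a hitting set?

The 5 items {P2, P5, P6, P8, P9} hit every set.
No choice of 4 items meets every set, so 5 is the minimum.

5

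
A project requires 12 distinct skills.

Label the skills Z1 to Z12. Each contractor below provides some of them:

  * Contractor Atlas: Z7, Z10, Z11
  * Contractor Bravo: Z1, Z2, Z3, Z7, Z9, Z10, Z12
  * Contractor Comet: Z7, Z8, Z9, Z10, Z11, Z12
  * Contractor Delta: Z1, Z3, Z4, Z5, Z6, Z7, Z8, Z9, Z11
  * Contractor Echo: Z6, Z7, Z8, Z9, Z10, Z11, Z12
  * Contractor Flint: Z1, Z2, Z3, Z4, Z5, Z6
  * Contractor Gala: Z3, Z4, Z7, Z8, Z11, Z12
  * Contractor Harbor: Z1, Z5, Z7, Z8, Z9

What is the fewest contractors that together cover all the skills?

2

Take {Comet, Flint}. Their union is {Z1, Z2, Z3, Z4, Z5, Z6, Z7, Z8, Z9, Z10, Z11, Z12}, which is all 12 skills.
No single contractor has all 12 skills (the largest, Delta, has 9), so 2 is optimal.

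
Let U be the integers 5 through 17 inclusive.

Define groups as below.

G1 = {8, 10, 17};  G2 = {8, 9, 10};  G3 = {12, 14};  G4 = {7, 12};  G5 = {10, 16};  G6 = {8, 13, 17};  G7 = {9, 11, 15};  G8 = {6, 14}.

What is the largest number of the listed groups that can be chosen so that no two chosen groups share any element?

G4, G5, G6, G7, G8 are pairwise disjoint (G4={7,12}; G5={10,16}; G6={8,13,17}; G7={9,11,15}; G8={6,14}).
Every remaining group overlaps one of these, and no 6 of the listed groups are pairwise disjoint, so 5 is the maximum.

5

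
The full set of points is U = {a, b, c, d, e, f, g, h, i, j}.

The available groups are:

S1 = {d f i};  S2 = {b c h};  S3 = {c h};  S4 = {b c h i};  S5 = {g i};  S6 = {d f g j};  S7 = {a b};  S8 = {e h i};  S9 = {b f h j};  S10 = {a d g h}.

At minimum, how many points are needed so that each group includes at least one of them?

4

T = {b, d, g, h} meets every group (each contains at least one member of T), and |T| = 4.
No choice of 3 points meets every group, so 4 is the minimum.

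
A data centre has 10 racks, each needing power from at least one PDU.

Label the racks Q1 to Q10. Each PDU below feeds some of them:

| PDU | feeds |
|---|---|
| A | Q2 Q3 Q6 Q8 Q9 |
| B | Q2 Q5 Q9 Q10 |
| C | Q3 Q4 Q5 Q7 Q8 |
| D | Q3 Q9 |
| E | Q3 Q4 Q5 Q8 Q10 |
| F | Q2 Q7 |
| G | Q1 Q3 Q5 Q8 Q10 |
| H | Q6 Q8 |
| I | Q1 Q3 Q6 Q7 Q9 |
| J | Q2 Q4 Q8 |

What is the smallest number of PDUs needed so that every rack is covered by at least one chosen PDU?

3

A and C and G together: A ∪ C ∪ G = {Q1, Q2, Q3, Q4, Q5, Q6, Q7, Q8, Q9, Q10} — every rack is covered.
No 2 of the 10 PDUs cover everything (all 45 combinations miss at least one rack), so 3 is optimal.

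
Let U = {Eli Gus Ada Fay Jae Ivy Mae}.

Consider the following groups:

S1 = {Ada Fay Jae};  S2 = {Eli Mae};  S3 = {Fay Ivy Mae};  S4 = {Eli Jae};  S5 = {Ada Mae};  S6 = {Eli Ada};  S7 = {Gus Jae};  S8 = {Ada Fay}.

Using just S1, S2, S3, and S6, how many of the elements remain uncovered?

1

Union of S1, S2, S3, S6 = {Eli, Ada, Fay, Jae, Ivy, Mae}.
Not covered: Gus — 1 element.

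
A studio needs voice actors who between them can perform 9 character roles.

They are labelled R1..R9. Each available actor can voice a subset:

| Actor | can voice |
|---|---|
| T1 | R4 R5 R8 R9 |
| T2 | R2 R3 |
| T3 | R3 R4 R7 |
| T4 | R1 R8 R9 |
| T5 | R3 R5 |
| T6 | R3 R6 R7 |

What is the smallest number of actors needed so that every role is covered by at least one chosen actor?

Take {T1, T2, T4, T6}. Their union is {R1, R2, R3, R4, R5, R6, R7, R8, R9}, which is all 9 roles.
No 3 of the 6 actors cover everything (all 20 combinations miss at least one role), so 4 is optimal.

4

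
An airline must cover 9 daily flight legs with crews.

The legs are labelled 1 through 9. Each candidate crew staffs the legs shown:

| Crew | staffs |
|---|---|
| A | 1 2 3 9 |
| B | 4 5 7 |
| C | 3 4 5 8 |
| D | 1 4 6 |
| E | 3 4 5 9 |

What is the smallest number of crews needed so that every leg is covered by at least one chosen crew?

Take {A, B, C, D}. Their union is {1, 2, 3, 4, 5, 6, 7, 8, 9}, which is all 9 legs.
No 3 of the 5 crews cover everything (all 10 combinations miss at least one leg), so 4 is optimal.

4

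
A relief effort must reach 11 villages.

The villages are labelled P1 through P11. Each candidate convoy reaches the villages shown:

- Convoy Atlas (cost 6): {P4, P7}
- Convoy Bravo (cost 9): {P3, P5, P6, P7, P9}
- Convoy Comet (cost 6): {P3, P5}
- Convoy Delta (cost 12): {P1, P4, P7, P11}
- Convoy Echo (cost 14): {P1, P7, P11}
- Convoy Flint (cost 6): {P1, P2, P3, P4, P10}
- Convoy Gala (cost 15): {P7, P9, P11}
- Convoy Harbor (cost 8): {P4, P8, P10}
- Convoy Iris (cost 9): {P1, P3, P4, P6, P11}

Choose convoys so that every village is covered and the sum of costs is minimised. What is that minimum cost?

32

Bravo, Flint, Harbor, Iris together cover every village (Bravo ∪ Flint ∪ Harbor ∪ Iris = {P1, P2, P3, P4, P5, P6, P7, P8, P9, P10, P11}); total cost 9 + 6 + 8 + 9 = 32.
No covering selection has total cost below 32.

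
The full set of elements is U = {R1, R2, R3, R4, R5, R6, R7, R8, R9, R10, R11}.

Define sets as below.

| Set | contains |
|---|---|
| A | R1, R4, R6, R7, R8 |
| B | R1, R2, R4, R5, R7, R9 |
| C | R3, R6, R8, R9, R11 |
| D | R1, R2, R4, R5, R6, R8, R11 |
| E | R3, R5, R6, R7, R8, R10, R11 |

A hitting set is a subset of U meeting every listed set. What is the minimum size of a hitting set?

Take H = {R3, R4}. Each listed set contains at least one of these, so H is a hitting set of size 2.
No single element lies in every set, so at least 2 are needed and 2 is optimal.

2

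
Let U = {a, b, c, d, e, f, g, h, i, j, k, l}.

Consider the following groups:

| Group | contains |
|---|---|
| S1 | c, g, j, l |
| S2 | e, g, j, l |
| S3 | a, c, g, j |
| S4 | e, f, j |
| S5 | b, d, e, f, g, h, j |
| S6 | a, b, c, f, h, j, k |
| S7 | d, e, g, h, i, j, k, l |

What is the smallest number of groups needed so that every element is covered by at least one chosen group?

S6 and S7 together: S6 ∪ S7 = {a, b, c, d, e, f, g, h, i, j, k, l} — every element is covered.
No single group has all 12 elements (the largest, S7, has 8), so 2 is optimal.

2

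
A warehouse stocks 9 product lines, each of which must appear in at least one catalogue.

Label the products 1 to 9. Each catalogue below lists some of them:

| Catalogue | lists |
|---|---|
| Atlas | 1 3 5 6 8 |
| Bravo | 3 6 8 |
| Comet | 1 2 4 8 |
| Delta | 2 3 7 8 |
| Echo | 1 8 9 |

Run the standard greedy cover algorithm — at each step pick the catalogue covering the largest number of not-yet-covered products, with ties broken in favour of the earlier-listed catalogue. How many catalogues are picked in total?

4

Greedy: pick Atlas (covers 5 new) → pick Comet (covers 2 new) → pick Delta (covers 1 new) → pick Echo (covers 1 new). Total picks: 4.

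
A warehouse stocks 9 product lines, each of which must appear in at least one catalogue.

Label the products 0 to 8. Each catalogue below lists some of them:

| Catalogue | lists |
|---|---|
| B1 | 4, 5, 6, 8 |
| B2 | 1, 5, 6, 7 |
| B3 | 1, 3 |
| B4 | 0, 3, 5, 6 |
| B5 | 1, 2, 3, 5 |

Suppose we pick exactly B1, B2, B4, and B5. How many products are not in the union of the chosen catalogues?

0

Union of B1, B2, B4, B5 = {0, 1, 2, 3, 4, 5, 6, 7, 8} — that's every product, so 0 are uncovered.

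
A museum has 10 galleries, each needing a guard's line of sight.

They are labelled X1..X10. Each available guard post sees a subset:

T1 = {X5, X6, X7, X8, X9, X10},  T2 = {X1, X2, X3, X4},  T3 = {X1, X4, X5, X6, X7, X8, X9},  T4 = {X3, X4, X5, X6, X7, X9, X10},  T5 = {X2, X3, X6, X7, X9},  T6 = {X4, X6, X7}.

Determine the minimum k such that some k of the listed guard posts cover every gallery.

T1 and T2 together: T1 ∪ T2 = {X1, X2, X3, X4, X5, X6, X7, X8, X9, X10} — every gallery is covered.
No single guard post has all 10 galleries (the largest, T3, has 7), so 2 is optimal.

2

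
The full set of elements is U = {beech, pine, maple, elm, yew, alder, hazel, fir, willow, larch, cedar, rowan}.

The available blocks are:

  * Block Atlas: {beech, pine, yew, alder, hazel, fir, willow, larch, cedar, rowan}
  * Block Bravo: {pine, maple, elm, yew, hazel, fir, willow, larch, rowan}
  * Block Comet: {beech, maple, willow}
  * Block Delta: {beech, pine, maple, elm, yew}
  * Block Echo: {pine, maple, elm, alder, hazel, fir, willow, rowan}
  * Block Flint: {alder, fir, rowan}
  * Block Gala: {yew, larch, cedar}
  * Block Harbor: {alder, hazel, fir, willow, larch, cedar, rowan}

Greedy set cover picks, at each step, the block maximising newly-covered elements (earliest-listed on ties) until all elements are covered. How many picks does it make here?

2

Greedy: pick Atlas (covers 10 new) → pick Bravo (covers 2 new). Total picks: 2.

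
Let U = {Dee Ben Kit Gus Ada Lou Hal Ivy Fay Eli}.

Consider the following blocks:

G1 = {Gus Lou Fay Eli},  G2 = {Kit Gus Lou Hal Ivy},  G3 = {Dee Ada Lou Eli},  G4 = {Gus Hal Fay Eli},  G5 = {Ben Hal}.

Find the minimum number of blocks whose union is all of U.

4

Take {G1, G2, G3, G5}. Their union is {Dee, Ben, Kit, Gus, Ada, Lou, Hal, Ivy, Fay, Eli}, which is all 10 elements.
No 3 of the 5 blocks cover everything (all 10 combinations miss at least one element), so 4 is optimal.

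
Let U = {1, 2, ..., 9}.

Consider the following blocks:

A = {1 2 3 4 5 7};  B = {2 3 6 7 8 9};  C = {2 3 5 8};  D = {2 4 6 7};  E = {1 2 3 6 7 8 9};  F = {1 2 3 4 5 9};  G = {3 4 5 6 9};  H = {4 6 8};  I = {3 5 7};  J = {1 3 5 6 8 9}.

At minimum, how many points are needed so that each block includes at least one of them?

2

T = {3, 4} meets every block (each contains at least one member of T), and |T| = 2.
The blocks H, I are pairwise disjoint, so any hitting set needs a separate point for each — at least 2. Hence 2 is optimal.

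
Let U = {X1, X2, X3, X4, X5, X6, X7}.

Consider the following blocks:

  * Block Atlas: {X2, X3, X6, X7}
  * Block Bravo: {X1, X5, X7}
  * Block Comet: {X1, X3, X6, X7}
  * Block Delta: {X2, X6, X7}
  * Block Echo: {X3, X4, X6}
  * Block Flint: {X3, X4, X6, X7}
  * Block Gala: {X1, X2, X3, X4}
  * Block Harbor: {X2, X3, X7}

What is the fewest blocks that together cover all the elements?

3

Atlas and Bravo and Gala together: Atlas ∪ Bravo ∪ Gala = {X1, X2, X3, X4, X5, X6, X7} — every element is covered.
Only Bravo contains X5, so Bravo is forced; the remaining 4 elements need at least 2 more blocks (each remaining block adds at most 3) — so at least 3 blocks are needed, and 3 is optimal.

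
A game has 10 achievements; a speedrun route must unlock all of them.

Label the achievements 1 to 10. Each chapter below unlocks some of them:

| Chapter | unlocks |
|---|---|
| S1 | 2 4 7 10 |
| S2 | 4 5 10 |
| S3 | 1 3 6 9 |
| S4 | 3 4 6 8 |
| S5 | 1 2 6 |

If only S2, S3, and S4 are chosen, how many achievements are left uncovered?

2

Union of S2, S3, S4 = {1, 3, 4, 5, 6, 8, 9, 10}.
Not covered: 2, 7 — 2 achievements.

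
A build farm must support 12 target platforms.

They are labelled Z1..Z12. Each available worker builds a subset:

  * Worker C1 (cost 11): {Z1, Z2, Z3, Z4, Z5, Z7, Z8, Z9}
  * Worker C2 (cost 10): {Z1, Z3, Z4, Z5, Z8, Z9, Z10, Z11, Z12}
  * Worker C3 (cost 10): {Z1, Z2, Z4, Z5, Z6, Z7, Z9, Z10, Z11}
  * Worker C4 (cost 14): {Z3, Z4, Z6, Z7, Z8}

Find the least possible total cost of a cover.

20

C2, C3 together cover every platform (C2 ∪ C3 = {Z1, Z2, Z3, Z4, Z5, Z6, Z7, Z8, Z9, Z10, Z11, Z12}); total cost 10 + 10 = 20.
No covering selection has total cost below 20.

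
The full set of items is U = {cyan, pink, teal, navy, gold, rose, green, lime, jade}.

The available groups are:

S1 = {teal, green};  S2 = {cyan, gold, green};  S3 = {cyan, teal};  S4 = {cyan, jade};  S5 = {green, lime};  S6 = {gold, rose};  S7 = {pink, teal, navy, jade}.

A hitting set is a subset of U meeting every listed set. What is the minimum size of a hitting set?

H = {cyan, gold, green, jade} meets every group (each contains at least one member of H), and |H| = 4.
No choice of 3 items meets every group, so 4 is the minimum.

4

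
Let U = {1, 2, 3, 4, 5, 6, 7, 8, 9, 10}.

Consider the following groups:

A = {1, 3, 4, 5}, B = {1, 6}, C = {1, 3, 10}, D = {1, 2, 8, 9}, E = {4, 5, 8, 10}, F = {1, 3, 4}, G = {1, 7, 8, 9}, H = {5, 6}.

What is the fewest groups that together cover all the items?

Take {C, D, E, G, H}. Their union is {1, 2, 3, 4, 5, 6, 7, 8, 9, 10}, which is all 10 items.
No 4 of the 8 groups cover everything (all 70 combinations miss at least one item), so 5 is optimal.

5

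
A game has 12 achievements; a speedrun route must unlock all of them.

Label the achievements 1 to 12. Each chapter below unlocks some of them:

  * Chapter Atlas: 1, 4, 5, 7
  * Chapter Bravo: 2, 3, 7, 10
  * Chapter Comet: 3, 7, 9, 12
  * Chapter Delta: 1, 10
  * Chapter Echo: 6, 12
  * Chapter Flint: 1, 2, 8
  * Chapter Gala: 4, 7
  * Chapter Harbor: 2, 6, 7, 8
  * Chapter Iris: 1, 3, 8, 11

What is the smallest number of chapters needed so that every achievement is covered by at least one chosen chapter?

5

Take {Atlas, Bravo, Comet, Harbor, Iris}. Their union is {1, 2, 3, 4, 5, 6, 7, 8, 9, 10, 11, 12}, which is all 12 achievements.
No 4 of the 9 chapters cover everything (all 126 combinations miss at least one achievement), so 5 is optimal.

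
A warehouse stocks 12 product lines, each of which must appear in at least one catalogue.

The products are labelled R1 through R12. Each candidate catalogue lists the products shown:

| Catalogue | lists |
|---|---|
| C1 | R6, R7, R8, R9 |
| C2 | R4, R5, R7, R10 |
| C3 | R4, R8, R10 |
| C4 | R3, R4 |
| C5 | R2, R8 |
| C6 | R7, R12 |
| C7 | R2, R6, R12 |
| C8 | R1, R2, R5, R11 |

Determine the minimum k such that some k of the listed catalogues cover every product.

5

Take {C1, C3, C4, C6, C8}. Their union is {R1, R2, R3, R4, R5, R6, R7, R8, R9, R10, R11, R12}, which is all 12 products.
No 4 of the 8 catalogues cover everything (all 70 combinations miss at least one product), so 5 is optimal.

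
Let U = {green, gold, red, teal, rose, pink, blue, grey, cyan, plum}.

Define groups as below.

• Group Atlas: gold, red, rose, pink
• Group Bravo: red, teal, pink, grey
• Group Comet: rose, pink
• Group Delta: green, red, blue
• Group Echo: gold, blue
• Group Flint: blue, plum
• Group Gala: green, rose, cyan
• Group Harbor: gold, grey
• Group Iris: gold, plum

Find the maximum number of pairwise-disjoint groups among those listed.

3

Comet, Delta, Iris are pairwise disjoint (Comet={rose,pink}; Delta={green,red,blue}; Iris={gold,plum}).
Every remaining group overlaps one of these, and no 4 of the listed groups are pairwise disjoint, so 3 is the maximum.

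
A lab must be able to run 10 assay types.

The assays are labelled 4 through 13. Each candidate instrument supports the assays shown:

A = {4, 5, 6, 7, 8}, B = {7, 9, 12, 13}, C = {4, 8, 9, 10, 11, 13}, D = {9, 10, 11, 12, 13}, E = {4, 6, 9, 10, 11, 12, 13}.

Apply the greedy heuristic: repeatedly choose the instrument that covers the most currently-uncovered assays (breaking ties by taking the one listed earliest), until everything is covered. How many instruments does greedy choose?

Greedy: pick E (covers 7 new) → pick A (covers 3 new). Total picks: 2.

2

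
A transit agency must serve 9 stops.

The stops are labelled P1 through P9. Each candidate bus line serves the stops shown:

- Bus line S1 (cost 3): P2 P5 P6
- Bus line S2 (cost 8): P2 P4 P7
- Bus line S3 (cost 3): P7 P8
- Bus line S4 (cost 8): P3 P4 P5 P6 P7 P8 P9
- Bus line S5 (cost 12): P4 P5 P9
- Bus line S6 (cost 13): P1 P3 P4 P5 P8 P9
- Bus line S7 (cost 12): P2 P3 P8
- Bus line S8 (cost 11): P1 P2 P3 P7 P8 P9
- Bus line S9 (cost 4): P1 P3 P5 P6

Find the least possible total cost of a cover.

15

S1, S4, S9 together cover every stop (S1 ∪ S4 ∪ S9 = {P1, P2, P3, P4, P5, P6, P7, P8, P9}); total cost 3 + 8 + 4 = 15.
The greedy pick S1, S3, S9, S4 costs 18; no covering selection beats 15.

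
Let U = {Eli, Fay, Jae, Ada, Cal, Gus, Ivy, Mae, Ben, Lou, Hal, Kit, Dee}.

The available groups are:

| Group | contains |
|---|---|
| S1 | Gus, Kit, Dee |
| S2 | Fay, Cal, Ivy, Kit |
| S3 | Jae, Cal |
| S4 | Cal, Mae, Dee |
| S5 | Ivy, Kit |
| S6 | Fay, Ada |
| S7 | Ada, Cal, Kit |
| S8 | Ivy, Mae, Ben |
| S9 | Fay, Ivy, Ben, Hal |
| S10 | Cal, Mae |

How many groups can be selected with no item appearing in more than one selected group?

S1, S3, S6, S8 are pairwise disjoint (S1={Gus,Kit,Dee}; S3={Jae,Cal}; S6={Fay,Ada}; S8={Ivy,Mae,Ben}).
Every remaining group overlaps one of these, and no 5 of the listed groups are pairwise disjoint, so 4 is the maximum.

4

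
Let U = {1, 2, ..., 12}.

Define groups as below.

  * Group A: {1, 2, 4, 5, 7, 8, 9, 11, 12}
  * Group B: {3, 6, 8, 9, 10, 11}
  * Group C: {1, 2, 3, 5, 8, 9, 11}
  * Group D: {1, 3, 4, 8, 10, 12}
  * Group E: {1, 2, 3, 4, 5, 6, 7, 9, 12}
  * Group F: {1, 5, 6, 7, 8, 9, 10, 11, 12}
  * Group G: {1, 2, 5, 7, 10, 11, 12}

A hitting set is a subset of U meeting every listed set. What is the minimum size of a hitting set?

2

The 2 items {1, 9} hit every group.
No single item lies in every group, so at least 2 are needed and 2 is optimal.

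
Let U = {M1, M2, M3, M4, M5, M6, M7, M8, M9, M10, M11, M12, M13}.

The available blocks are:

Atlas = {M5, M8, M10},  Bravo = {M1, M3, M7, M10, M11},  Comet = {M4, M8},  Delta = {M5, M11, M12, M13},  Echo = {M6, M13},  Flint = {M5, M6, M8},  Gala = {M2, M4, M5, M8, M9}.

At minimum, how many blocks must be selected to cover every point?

Take {Bravo, Delta, Echo, Gala}. Their union is {M1, M2, M3, M4, M5, M6, M7, M8, M9, M10, M11, M12, M13}, which is all 13 points.
Only Delta contains M12, so Delta is forced; the remaining 9 points need at least 3 more blocks (each remaining block adds at most 4) — so at least 4 blocks are needed, and 4 is optimal.

4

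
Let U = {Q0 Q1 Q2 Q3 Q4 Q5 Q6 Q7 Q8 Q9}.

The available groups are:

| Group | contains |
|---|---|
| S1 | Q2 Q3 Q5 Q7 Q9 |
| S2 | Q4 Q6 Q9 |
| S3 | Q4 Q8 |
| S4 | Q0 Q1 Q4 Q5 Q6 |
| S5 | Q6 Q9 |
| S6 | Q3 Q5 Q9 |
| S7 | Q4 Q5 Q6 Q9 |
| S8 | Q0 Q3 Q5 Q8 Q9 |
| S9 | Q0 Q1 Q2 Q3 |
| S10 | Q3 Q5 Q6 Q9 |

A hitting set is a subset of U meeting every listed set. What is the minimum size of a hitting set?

H = {Q2, Q4, Q9} meets every group (each contains at least one member of H), and |H| = 3.
The groups S3, S5, S9 are pairwise disjoint, so any hitting set needs a separate element for each — at least 3. Hence 3 is optimal.

3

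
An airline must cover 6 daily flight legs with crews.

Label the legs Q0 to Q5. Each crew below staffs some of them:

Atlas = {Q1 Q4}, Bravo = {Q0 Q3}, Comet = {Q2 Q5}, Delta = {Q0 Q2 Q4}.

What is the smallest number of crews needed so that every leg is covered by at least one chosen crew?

3

Take {Atlas, Bravo, Comet}. Their union is {Q0, Q1, Q2, Q3, Q4, Q5}, which is all 6 legs.
Only Atlas contains Q1, so Atlas is forced; the remaining 4 legs need at least 2 more crews (each remaining crew adds at most 2) — so at least 3 crews are needed, and 3 is optimal.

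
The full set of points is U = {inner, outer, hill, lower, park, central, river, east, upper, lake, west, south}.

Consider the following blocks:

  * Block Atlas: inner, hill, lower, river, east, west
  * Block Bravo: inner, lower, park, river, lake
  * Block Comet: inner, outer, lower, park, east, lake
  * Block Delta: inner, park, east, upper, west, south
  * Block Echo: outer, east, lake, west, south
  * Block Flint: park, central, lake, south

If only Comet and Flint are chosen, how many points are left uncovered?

Union of Comet, Flint = {inner, outer, lower, park, central, east, lake, south}.
Not covered: hill, river, upper, west — 4 points.

4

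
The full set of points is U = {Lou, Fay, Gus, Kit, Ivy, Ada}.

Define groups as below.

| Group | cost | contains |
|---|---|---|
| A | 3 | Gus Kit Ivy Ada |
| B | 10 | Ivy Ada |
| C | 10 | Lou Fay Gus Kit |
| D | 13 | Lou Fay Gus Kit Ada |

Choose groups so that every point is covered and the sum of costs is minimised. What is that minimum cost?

13

A, C together cover every point (A ∪ C = {Lou, Fay, Gus, Kit, Ivy, Ada}); total cost 3 + 10 = 13.
No covering selection has total cost below 13.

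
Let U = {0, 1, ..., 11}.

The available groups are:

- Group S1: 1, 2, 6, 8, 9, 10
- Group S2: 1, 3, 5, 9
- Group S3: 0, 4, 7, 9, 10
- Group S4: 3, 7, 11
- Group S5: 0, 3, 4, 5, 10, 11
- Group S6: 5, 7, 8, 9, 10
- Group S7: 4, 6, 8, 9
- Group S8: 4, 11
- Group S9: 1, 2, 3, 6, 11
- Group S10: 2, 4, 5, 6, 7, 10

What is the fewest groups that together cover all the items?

3

S1, S4, and S5 cover everything between them: the union {0, 1, 2, 3, 4, 5, 6, 7, 8, 9, 10, 11} is all of U.
No 2 of the 10 groups cover everything (all 45 combinations miss at least one item), so 3 is optimal.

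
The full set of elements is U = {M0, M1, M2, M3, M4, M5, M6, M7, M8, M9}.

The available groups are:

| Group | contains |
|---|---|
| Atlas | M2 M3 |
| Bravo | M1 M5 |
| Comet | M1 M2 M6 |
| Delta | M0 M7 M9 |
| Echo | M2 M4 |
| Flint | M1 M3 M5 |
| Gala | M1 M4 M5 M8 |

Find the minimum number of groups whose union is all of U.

4

Take {Comet, Delta, Flint, Gala}. Their union is {M0, M1, M2, M3, M4, M5, M6, M7, M8, M9}, which is all 10 elements.
Only Comet contains M6, so Comet is forced; the remaining 7 elements need at least 3 more groups (each remaining group adds at most 3) — so at least 4 groups are needed, and 4 is optimal.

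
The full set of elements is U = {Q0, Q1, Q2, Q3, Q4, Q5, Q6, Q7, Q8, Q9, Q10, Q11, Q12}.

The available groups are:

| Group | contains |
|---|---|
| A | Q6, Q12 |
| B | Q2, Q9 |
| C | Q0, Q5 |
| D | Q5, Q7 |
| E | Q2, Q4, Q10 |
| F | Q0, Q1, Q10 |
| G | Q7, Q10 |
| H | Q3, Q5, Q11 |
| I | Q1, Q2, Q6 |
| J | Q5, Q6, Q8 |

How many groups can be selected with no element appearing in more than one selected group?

A, B, F, H are pairwise disjoint (A={Q6,Q12}; B={Q2,Q9}; F={Q0,Q1,Q10}; H={Q3,Q5,Q11}).
Every remaining group overlaps one of these, and no 5 of the listed groups are pairwise disjoint, so 4 is the maximum.

4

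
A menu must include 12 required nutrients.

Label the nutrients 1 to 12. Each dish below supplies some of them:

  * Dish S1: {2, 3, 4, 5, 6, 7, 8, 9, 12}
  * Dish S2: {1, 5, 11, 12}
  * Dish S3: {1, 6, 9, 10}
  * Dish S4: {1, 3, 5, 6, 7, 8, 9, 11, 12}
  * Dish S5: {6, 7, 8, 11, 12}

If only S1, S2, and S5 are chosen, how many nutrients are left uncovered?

1

Union of S1, S2, S5 = {1, 2, 3, 4, 5, 6, 7, 8, 9, 11, 12}.
Not covered: 10 — 1 nutrient.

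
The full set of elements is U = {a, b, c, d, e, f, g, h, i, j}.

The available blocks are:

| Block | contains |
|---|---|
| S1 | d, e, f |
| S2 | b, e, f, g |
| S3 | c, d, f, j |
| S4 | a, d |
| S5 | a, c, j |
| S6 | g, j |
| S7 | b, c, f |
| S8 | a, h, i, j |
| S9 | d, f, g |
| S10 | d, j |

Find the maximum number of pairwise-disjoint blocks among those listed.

3

S4, S6, S7 are pairwise disjoint (S4={a,d}; S6={g,j}; S7={b,c,f}).
Every remaining block overlaps one of these, and no 4 of the listed blocks are pairwise disjoint, so 3 is the maximum.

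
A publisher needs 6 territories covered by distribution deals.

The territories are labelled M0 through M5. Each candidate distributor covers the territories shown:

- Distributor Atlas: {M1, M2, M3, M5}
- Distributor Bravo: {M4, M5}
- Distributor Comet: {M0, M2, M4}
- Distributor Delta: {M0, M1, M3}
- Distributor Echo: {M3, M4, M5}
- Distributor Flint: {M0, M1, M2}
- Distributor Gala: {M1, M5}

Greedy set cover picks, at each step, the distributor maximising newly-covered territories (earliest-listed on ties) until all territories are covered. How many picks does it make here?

2

Greedy: pick Atlas (covers 4 new) → pick Comet (covers 2 new). Total picks: 2.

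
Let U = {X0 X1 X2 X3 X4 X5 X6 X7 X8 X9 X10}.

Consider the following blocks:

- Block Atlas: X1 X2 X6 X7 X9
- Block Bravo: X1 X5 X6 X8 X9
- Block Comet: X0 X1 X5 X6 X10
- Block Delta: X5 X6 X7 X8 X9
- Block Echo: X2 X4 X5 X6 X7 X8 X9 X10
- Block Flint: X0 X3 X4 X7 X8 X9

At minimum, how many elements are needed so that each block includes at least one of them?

2

The 2 elements {X5, X9} hit every block.
No single element lies in every block, so at least 2 are needed and 2 is optimal.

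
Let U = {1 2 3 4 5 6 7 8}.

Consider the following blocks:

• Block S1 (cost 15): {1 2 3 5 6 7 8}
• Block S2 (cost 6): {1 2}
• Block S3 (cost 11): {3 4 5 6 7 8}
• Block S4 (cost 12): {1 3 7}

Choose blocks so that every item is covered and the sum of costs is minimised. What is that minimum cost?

17

S2, S3 together cover every item (S2 ∪ S3 = {1, 2, 3, 4, 5, 6, 7, 8}); total cost 6 + 11 = 17.
No covering selection has total cost below 17.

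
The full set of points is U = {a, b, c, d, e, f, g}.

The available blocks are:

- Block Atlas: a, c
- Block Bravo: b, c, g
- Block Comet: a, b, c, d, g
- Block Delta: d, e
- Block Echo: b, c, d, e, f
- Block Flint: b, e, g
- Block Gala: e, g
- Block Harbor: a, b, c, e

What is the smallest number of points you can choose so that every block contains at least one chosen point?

2

Take H = {c, e}. Each listed block contains at least one of these, so H is a hitting set of size 2.
The blocks Atlas, Gala are pairwise disjoint, so any hitting set needs a separate point for each — at least 2. Hence 2 is optimal.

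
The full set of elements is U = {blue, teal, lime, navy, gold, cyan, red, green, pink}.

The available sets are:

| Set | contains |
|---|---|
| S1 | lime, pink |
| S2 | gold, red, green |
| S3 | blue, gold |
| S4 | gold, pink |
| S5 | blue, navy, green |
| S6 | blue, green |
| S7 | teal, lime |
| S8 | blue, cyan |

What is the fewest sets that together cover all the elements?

S2, S4, S5, S7, and S8 cover everything between them: the union {blue, teal, lime, navy, gold, cyan, red, green, pink} is all of U.
No 4 of the 8 sets cover everything (all 70 combinations miss at least one element), so 5 is optimal.

5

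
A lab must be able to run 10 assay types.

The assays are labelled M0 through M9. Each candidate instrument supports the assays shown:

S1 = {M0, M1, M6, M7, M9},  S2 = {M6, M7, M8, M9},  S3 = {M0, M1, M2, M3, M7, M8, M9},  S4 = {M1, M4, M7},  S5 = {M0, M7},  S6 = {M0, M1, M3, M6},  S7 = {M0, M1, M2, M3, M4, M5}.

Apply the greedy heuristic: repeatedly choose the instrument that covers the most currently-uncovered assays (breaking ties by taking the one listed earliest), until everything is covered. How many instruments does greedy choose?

Greedy: pick S3 (covers 7 new) → pick S7 (covers 2 new) → pick S1 (covers 1 new). Total picks: 3.
(The true minimum cover uses only 2 instruments, so greedy is not optimal here.)

3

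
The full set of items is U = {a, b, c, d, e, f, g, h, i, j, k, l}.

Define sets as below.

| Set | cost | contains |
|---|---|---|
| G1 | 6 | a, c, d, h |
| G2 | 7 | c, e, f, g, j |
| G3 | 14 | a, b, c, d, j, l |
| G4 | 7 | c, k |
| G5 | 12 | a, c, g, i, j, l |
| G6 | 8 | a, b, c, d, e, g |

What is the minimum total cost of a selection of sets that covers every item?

40

G1, G2, G4, G5, G6 together cover every item (G1 ∪ G2 ∪ G4 ∪ G5 ∪ G6 = {a, b, c, d, e, f, g, h, i, j, k, l}); total cost 6 + 7 + 7 + 12 + 8 = 40.
No covering selection has total cost below 40.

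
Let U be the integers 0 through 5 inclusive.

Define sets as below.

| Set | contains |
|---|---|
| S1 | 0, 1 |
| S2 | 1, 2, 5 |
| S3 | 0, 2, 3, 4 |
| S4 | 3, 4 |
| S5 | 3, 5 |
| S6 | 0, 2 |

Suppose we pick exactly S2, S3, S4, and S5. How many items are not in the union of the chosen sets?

0

Union of S2, S3, S4, S5 = {0, 1, 2, 3, 4, 5} — that's every item, so 0 are uncovered.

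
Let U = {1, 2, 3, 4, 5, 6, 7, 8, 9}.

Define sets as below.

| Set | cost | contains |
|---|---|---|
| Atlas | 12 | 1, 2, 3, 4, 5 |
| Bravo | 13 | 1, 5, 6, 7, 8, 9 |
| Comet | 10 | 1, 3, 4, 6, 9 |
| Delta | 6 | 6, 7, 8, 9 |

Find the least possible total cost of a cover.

Atlas, Delta together cover every element (Atlas ∪ Delta = {1, 2, 3, 4, 5, 6, 7, 8, 9}); total cost 12 + 6 = 18.
No covering selection has total cost below 18.

18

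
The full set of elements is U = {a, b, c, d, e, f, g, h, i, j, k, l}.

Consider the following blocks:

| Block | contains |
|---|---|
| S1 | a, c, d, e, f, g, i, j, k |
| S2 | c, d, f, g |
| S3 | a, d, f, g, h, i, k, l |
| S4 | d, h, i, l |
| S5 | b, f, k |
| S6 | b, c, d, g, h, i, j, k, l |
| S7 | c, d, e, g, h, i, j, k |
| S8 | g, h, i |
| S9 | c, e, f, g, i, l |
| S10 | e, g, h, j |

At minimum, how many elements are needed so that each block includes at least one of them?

2

T = {f, h} meets every block (each contains at least one member of T), and |T| = 2.
The blocks S4, S5 are pairwise disjoint, so any hitting set needs a separate element for each — at least 2. Hence 2 is optimal.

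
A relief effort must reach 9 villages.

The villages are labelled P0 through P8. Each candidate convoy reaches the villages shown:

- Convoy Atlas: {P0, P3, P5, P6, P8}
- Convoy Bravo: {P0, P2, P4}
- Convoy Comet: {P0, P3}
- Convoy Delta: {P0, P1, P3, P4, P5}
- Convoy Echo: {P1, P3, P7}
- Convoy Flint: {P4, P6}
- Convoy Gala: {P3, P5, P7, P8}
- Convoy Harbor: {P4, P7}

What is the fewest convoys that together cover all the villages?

3

Atlas and Bravo and Echo together: Atlas ∪ Bravo ∪ Echo = {P0, P1, P2, P3, P4, P5, P6, P7, P8} — every village is covered.
Only Bravo contains P2, so Bravo is forced; the remaining 6 villages need at least 2 more convoys (each remaining convoy adds at most 4) — so at least 3 convoys are needed, and 3 is optimal.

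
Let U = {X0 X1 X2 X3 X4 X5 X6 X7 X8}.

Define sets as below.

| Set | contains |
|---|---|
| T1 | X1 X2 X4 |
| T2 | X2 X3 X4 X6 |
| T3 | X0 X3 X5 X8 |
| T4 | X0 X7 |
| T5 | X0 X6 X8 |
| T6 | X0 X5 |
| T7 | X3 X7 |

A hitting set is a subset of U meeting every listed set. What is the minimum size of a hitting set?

3

The 3 items {X0, X2, X7} hit every set.
The sets T1, T6, T7 are pairwise disjoint, so any hitting set needs a separate item for each — at least 3. Hence 3 is optimal.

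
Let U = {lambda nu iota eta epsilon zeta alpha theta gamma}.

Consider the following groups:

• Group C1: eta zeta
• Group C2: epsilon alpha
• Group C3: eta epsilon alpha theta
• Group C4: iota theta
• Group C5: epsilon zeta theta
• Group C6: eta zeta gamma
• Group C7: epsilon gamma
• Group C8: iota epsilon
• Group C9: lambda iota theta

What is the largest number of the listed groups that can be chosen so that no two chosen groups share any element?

C1, C4, C7 are pairwise disjoint (C1={eta,zeta}; C4={iota,theta}; C7={epsilon,gamma}).
Every remaining group overlaps one of these, and no 4 of the listed groups are pairwise disjoint, so 3 is the maximum.

3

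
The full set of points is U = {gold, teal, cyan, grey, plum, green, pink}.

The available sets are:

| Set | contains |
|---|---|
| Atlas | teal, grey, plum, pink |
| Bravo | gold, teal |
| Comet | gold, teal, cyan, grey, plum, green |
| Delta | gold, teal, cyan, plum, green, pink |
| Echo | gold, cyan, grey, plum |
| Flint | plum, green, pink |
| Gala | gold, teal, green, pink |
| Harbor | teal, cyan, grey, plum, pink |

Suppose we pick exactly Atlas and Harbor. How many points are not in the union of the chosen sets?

2

Union of Atlas, Harbor = {teal, cyan, grey, plum, pink}.
Not covered: gold, green — 2 points.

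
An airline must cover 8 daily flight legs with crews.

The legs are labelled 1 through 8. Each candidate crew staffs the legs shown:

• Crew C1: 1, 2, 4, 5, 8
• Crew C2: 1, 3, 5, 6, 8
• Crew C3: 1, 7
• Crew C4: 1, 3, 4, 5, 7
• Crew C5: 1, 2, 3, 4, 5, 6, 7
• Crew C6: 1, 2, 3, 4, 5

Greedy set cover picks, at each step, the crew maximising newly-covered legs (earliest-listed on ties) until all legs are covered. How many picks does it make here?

2

Greedy: pick C5 (covers 7 new) → pick C1 (covers 1 new). Total picks: 2.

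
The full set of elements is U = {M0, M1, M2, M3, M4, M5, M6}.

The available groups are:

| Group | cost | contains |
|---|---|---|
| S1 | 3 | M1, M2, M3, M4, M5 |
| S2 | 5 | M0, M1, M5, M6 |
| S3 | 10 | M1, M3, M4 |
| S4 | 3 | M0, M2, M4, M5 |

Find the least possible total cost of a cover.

8

S1, S2 together cover every element (S1 ∪ S2 = {M0, M1, M2, M3, M4, M5, M6}); total cost 3 + 5 = 8.
No covering selection has total cost below 8.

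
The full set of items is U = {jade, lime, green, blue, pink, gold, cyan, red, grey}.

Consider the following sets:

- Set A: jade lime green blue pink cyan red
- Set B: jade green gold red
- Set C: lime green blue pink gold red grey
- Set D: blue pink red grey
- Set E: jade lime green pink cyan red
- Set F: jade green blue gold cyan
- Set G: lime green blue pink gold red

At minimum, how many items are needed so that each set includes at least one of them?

Take H = {green, grey}. Each listed set contains at least one of these, so H is a hitting set of size 2.
No single item lies in every set, so at least 2 are needed and 2 is optimal.

2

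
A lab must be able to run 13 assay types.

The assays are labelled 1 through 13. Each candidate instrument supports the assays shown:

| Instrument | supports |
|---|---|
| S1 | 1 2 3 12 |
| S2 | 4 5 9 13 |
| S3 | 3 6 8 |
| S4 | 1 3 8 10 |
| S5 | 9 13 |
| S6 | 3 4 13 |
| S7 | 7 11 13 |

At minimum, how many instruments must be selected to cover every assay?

Take {S1, S2, S3, S4, S7}. Their union is {1, 2, 3, 4, 5, 6, 7, 8, 9, 10, 11, 12, 13}, which is all 13 assays.
No 4 of the 7 instruments cover everything (all 35 combinations miss at least one assay), so 5 is optimal.

5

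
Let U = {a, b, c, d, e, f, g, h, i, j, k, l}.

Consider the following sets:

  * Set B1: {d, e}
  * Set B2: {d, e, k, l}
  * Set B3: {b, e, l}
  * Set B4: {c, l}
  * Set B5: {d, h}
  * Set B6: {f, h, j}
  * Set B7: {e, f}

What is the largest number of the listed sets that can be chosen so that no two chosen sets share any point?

3

B4, B5, B7 are pairwise disjoint (B4={c,l}; B5={d,h}; B7={e,f}).
Every remaining set overlaps one of these, and no 4 of the listed sets are pairwise disjoint, so 3 is the maximum.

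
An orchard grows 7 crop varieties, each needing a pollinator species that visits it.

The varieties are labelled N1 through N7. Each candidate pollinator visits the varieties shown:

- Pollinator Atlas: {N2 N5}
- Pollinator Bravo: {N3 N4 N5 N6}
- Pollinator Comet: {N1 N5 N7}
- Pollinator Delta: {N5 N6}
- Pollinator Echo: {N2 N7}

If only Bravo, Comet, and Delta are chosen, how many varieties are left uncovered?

1

Union of Bravo, Comet, Delta = {N1, N3, N4, N5, N6, N7}.
Not covered: N2 — 1 variety.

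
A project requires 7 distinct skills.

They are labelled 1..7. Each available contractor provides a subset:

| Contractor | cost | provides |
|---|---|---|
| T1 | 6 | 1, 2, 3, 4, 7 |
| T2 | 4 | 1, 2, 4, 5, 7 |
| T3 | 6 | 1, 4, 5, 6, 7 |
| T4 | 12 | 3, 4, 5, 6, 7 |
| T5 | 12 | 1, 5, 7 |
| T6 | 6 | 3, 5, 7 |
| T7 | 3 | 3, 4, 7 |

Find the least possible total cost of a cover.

T1, T3 together cover every skill (T1 ∪ T3 = {1, 2, 3, 4, 5, 6, 7}); total cost 6 + 6 = 12.
The greedy pick T2, T7, T3 costs 13; no covering selection beats 12.

12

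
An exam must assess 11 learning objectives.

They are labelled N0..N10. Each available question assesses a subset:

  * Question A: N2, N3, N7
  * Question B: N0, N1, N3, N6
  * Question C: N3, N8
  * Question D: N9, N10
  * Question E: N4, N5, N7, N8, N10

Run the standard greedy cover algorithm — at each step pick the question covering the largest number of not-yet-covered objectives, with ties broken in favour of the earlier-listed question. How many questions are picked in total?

Greedy: pick E (covers 5 new) → pick B (covers 4 new) → pick A (covers 1 new) → pick D (covers 1 new). Total picks: 4.

4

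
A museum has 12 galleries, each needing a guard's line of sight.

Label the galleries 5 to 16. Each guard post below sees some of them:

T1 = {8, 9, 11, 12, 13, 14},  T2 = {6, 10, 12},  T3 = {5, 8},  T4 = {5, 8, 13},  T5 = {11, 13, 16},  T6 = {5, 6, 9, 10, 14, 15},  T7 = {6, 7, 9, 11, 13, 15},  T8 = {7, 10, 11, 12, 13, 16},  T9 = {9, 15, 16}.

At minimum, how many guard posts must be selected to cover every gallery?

T3 and T6 and T8 together: T3 ∪ T6 ∪ T8 = {5, 6, 7, 8, 9, 10, 11, 12, 13, 14, 15, 16} — every gallery is covered.
No 2 of the 9 guard posts cover everything (all 36 combinations miss at least one gallery), so 3 is optimal.

3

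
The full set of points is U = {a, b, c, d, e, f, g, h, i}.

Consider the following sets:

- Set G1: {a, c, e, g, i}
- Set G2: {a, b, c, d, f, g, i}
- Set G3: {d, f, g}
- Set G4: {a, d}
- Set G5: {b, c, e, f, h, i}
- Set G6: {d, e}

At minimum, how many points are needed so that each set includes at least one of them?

2

Take T = {c, d}. Each listed set contains at least one of these, so T is a hitting set of size 2.
The sets G4, G5 are pairwise disjoint, so any hitting set needs a separate point for each — at least 2. Hence 2 is optimal.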